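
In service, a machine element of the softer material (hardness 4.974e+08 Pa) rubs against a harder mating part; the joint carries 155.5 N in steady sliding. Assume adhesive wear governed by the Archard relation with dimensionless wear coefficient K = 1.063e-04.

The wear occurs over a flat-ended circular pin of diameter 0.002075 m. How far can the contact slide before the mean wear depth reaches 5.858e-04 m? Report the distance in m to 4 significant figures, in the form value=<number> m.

value=59.61 m

The computation holds full precision; intermediate values are shown rounded; a single final rounding, at four significant figures.
Convert: Contact area A = π·d²/4 = π·(0.002075 m)²/4 = 3.382e-06 m².
Working in SI base units: W = 155.5 N, H = 4.974e+08 Pa, K = 1.063e-04.
Wearable volume V_lim = h_lim·A = 5.858e-04 · 3.382e-06 = 1.981e-09 m³.
So the life L = V_lim·H/(K·W) = 1.981e-09 · 4.974e+08 / (1.063e-04 · 155.5) = 59.61 m.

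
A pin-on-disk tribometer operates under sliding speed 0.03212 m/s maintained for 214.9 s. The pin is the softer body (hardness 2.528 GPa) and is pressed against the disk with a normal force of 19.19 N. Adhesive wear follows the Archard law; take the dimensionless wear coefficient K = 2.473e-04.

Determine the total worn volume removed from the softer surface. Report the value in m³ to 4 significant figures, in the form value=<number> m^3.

value=1.296e-11 m^3

Quoted intermediates are rounded. All working math keeps exact precision. Rounded once at the end: 4 significant figures.
Total distance L = v·t = 0.03212 m/s × 214.9 s = 6.903 m.
Hardness H = 2.528 GPa = 2.528e+09 Pa.
Expressed in SI base units: W = 19.19 N, H = 2.528e+09 Pa, K = 2.473e-04.
The Archard volume V = K·W·L/H = 2.473e-04 · 19.19 · 6.903 / 2.528e+09 = 1.296e-11 m³.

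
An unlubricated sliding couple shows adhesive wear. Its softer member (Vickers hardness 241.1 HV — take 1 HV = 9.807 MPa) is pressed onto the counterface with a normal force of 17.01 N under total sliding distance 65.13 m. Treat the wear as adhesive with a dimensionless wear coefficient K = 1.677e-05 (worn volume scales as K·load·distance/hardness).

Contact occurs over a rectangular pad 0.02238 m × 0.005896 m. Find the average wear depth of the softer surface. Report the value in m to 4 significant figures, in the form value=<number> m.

Every step holds full float precision; the intermediates are shown rounded — one last rounding, at four significant figures.
Hardness H = 241.1 HV × 9.807 MPa/HV = 2364 MPa = 2.364e+09 Pa.
Contact area A = 0.02238 m × 0.005896 m = 1.320e-04 m².
In SI base units, W = 17.01 N, H = 2.364e+09 Pa, K = 1.677e-05.
Volume removed: V = K·W·L/H = 1.677e-05 · 17.01 · 65.13 / 2.364e+09 = 7.858e-12 m³.
Average depth h = V/A = 7.858e-12 / 1.320e-04 = 5.955e-08 m.

value=5.955e-08 m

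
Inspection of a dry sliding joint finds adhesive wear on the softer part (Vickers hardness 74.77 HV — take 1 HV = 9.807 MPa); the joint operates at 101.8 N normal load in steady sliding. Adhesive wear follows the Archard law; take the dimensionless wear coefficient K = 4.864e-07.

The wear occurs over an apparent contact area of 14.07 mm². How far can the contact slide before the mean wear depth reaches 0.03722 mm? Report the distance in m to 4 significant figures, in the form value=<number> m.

value=7755 m

All arithmetic maintains full float precision — the intermediates appear rounded — rounded once at the end to four significant digits.
Hardness H = 74.77 HV × 9.807 MPa/HV = 733.3 MPa = 7.333e+08 Pa.
Contact area A = 14.07 mm² = 1.407e-05 m².
Depth limit h_lim = 0.03722 mm = 3.722e-05 m.
In SI base units, W = 101.8 N, H = 7.333e+08 Pa, K = 4.864e-07.
Allowed volume V_lim = h_lim·A = 3.722e-05 · 1.407e-05 = 5.237e-10 m³.
Life L = V_lim·H/(K·W) = 5.237e-10 · 7.333e+08 / (4.864e-07 · 101.8) = 7755 m.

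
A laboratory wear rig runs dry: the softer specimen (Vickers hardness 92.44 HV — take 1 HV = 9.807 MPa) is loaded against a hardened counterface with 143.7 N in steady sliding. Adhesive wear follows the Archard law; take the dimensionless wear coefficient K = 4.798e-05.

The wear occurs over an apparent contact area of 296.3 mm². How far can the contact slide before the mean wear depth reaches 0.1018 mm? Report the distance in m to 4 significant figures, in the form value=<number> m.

Every step maintains exact precision — the intermediates are displayed rounded. Rounded just once: four significant digits.
Hardness H = 92.44 HV × 9.807 MPa/HV = 906.6 MPa = 9.066e+08 Pa.
Contact area A = 296.3 mm² = 2.963e-04 m².
Depth limit h_lim = 0.1018 mm = 1.018e-04 m.
In SI base units, W = 143.7 N, H = 9.066e+08 Pa, K = 4.798e-05.
Volume at the limit: V_lim = h_lim·A = 1.018e-04 · 2.963e-04 = 3.016e-08 m³.
Inverting, life L = V_lim·H/(K·W) = 3.016e-08 · 9.066e+08 / (4.798e-05 · 143.7) = 3966 m.

value=3966 m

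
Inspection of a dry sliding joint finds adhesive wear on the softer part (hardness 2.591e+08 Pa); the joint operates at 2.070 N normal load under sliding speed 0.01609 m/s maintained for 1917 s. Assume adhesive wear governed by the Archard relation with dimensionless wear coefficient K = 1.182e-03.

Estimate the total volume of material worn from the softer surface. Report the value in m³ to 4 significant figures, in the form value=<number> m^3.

The intermediates are displayed rounded, and all arithmetic runs at exact precision; one final rounding: 4 significant digits.
Convert: Distance L = v·t = 0.01609 m/s × 1917 s = 30.84 m.
Expressed in SI base units: W = 2.070 N, H = 2.591e+08 Pa, K = 1.182e-03.
Volume removed: V = K·W·L/H = 1.182e-03 · 2.070 · 30.84 / 2.591e+08 = 2.913e-10 m³.

value=2.913e-10 m^3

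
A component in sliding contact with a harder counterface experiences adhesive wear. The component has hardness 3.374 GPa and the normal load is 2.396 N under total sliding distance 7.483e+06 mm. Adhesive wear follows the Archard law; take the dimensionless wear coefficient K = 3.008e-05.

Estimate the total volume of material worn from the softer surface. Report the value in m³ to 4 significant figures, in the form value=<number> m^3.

value=1.598e-10 m^3

All arithmetic maintains full precision, and quoted intermediates are rounded; a lone final rounding to 4 significant figures.
Convert: Sliding distance L = 7.483e+06 mm = 7483 m.
Convert: Hardness H = 3.374 GPa = 3.374e+09 Pa.
As SI base values: W = 2.396 N, H = 3.374e+09 Pa, K = 3.008e-05.
Volume removed: V = K·W·L/H = 3.008e-05 · 2.396 · 7483 / 3.374e+09 = 1.598e-10 m³.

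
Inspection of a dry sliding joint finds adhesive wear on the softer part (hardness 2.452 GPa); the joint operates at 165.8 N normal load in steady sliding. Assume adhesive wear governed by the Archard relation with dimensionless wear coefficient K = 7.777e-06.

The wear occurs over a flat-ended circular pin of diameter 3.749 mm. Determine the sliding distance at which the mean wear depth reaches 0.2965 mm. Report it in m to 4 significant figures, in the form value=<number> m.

Intermediates are printed rounded, and all arithmetic holds full float precision — a lone final rounding, at four significant figures.
Convert: Hardness H = 2.452 GPa = 2.452e+09 Pa.
Convert: Pin diameter d = 3.749 mm = 0.003749 m. Contact area A = π·d²/4 = π·(0.003749 m)²/4 = 1.104e-05 m².
Convert: Depth limit h_lim = 0.2965 mm = 2.965e-04 m.
Restated in SI base units: W = 165.8 N, H = 2.452e+09 Pa, K = 7.777e-06.
Wearable volume V_lim = h_lim·A = 2.965e-04 · 1.104e-05 = 3.273e-09 m³.
So the life L = V_lim·H/(K·W) = 3.273e-09 · 2.452e+09 / (7.777e-06 · 165.8) = 6224 m.

value=6224 m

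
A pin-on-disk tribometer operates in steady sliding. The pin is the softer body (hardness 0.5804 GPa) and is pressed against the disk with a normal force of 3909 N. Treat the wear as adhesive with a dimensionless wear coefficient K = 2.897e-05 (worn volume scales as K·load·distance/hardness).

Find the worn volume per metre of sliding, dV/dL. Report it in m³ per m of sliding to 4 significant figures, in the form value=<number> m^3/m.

Intermediate values appear rounded — each operation maintains full precision; one last rounding to four significant digits.
Hardness H = 0.5804 GPa = 5.804e+08 Pa.
In SI base units, W = 3909 N, H = 5.804e+08 Pa, K = 2.897e-05.
Wear rate dV/dL = K·W/H — distance-free: 2.897e-05 · 3909 / 5.804e+08 = 1.951e-10 m³/m.

value=1.951e-10 m^3/m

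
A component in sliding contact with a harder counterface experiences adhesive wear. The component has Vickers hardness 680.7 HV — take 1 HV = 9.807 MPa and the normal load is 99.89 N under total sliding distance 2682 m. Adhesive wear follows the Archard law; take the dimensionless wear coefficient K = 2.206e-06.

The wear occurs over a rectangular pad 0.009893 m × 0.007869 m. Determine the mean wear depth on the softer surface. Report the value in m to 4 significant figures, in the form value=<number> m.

value=1.137e-06 m

The intermediates are shown rounded — each operation maintains full float precision. Rounded once at the end to 4 significant digits.
Convert: Hardness H = 680.7 HV × 9.807 MPa/HV = 6676 MPa = 6.676e+09 Pa.
Convert: Contact area A = 0.009893 m × 0.007869 m = 7.785e-05 m².
In SI base units: W = 99.89 N, H = 6.676e+09 Pa, K = 2.206e-06.
Wear volume V = K·W·L/H = 2.206e-06 · 99.89 · 2682 / 6.676e+09 = 8.853e-11 m³.
Depth of wear h = V/A = 8.853e-11 / 7.785e-05 = 1.137e-06 m.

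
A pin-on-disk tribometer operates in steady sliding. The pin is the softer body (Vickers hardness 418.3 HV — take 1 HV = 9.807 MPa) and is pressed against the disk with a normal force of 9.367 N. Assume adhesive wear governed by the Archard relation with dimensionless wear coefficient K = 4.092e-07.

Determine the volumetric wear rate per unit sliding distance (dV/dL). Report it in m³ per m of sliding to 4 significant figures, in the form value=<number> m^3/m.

Each operation maintains full precision; intermediate values are printed rounded, and one final rounding to 4 significant figures.
Hardness H = 418.3 HV × 9.807 MPa/HV = 4102 MPa = 4.102e+09 Pa.
Restated in SI base units: W = 9.367 N, H = 4.102e+09 Pa, K = 4.092e-07.
Volumetric rate dV/dL = K·W/H: 4.092e-07 · 9.367 / 4.102e+09 = 9.344e-16 m³/m.

value=9.344e-16 m^3/m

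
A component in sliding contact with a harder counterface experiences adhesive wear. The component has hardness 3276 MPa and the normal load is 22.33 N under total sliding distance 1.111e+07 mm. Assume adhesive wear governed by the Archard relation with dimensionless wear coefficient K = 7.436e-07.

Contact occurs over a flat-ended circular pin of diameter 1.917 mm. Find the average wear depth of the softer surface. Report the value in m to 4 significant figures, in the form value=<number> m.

Intermediates are printed rounded; all working math runs at exact precision — a single final rounding, at four significant digits.
Convert: Sliding distance L = 1.111e+07 mm = 1.111e+04 m.
Convert: Hardness H = 3276 MPa = 3.276e+09 Pa.
Convert: Pin diameter d = 1.917 mm = 0.001917 m. Contact area A = π·d²/4 = π·(0.001917 m)²/4 = 2.886e-06 m².
In SI base units, W = 22.33 N, H = 3.276e+09 Pa, K = 7.436e-07.
Wear volume V = K·W·L/H = 7.436e-07 · 22.33 · 1.111e+04 / 3.276e+09 = 5.631e-11 m³.
Mean depth h = V/A = 5.631e-11 / 2.886e-06 = 1.951e-05 m.

value=1.951e-05 m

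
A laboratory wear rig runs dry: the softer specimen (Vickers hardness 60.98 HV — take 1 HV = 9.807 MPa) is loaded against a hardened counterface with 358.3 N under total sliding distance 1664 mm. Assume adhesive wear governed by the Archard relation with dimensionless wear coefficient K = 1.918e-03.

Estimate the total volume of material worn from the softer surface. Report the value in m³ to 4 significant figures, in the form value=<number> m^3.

value=1.912e-09 m^3

Every step runs at full precision; printed values are rounded. Rounded once at the end to four significant digits.
Path length L = 1664 mm = 1.664 m.
Hardness H = 60.98 HV × 9.807 MPa/HV = 598.0 MPa = 5.980e+08 Pa.
Collected in SI base units: W = 358.3 N, H = 5.980e+08 Pa, K = 1.918e-03.
Volume removed: V = K·W·L/H = 1.918e-03 · 358.3 · 1.664 / 5.980e+08 = 1.912e-09 m³.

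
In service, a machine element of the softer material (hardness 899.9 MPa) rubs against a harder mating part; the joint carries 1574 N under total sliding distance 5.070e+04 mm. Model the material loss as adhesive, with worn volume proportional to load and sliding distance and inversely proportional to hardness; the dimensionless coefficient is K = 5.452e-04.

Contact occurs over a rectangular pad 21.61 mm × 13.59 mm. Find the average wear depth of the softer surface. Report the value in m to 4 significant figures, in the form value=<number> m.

Intermediate values appear rounded — every step maintains full float precision; rounded once at the end: four significant digits.
Convert: Distance L = 5.070e+04 mm = 50.70 m.
Convert: Hardness H = 899.9 MPa = 8.999e+08 Pa.
Convert: Pad sides 21.61 mm × 13.59 mm = 0.02161 m × 0.01359 m. Contact area A = 0.02161 m × 0.01359 m = 2.937e-04 m².
In SI base units, W = 1574 N, H = 8.999e+08 Pa, K = 5.452e-04.
Volume removed: V = K·W·L/H = 5.452e-04 · 1574 · 50.70 / 8.999e+08 = 4.835e-08 m³.
Mean wear depth h = V/A = 4.835e-08 / 2.937e-04 = 1.646e-04 m.

value=1.646e-04 m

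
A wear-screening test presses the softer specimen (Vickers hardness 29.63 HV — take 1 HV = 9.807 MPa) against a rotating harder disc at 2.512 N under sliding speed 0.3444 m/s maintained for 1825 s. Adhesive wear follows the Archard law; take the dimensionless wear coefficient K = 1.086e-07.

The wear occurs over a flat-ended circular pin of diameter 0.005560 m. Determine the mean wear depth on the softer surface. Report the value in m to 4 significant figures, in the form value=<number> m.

value=2.430e-08 m

Printed values are rounded — all arithmetic runs at full float precision — one final rounding, at four significant digits.
Convert: Path length L = v·t = 0.3444 m/s × 1825 s = 628.5 m.
Convert: Hardness H = 29.63 HV × 9.807 MPa/HV = 290.6 MPa = 2.906e+08 Pa.
Convert: Contact area A = π·d²/4 = π·(0.005560 m)²/4 = 2.428e-05 m².
Working in SI base units: W = 2.512 N, H = 2.906e+08 Pa, K = 1.086e-07.
Volume removed: V = K·W·L/H = 1.086e-07 · 2.512 · 628.5 / 2.906e+08 = 5.901e-13 m³.
Depth h = V/A = 5.901e-13 / 2.428e-05 = 2.430e-08 m.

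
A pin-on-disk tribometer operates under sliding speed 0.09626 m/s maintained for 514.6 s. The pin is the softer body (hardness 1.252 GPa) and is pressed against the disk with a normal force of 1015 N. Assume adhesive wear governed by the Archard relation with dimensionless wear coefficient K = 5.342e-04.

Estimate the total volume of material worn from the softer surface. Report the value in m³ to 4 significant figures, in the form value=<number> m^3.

value=2.145e-08 m^3

Shown intermediates are rounded, and all working math keeps exact precision; rounded once at the end: 4 significant figures.
Distance L = v·t = 0.09626 m/s × 514.6 s = 49.54 m.
Hardness H = 1.252 GPa = 1.252e+09 Pa.
Working in SI base units: W = 1015 N, H = 1.252e+09 Pa, K = 5.342e-04.
Archard volume V = K·W·L/H = 5.342e-04 · 1015 · 49.54 / 1.252e+09 = 2.145e-08 m³.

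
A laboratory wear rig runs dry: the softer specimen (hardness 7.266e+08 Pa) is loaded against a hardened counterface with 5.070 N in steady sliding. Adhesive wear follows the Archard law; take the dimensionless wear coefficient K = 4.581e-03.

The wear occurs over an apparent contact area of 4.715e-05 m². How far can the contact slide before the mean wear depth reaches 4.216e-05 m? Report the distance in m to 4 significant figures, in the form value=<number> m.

The algebra maintains exact precision. Shown intermediates are rounded; rounded just once: 4 significant figures.
Working in SI base units: W = 5.070 N, H = 7.266e+08 Pa, K = 4.581e-03.
Permissible volume V_lim = h_lim·A = 4.216e-05 · 4.715e-05 = 1.988e-09 m³.
Life L = V_lim·H/(K·W) = 1.988e-09 · 7.266e+08 / (4.581e-03 · 5.070) = 62.19 m.

value=62.19 m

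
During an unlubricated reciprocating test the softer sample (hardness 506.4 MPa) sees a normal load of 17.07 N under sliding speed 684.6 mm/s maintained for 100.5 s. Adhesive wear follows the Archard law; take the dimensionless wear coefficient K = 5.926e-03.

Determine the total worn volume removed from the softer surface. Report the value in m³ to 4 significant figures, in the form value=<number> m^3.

The intermediates are shown rounded. All working math keeps exact precision, and a lone final rounding, at 4 significant figures.
Sliding speed v = 684.6 mm/s = 0.6846 m/s. Total distance L = v·t = 0.6846 m/s × 100.5 s = 68.80 m.
Hardness H = 506.4 MPa = 5.064e+08 Pa.
Restated in SI base units: W = 17.07 N, H = 5.064e+08 Pa, K = 5.926e-03.
Worn volume V = K·W·L/H = 5.926e-03 · 17.07 · 68.80 / 5.064e+08 = 1.374e-08 m³.

value=1.374e-08 m^3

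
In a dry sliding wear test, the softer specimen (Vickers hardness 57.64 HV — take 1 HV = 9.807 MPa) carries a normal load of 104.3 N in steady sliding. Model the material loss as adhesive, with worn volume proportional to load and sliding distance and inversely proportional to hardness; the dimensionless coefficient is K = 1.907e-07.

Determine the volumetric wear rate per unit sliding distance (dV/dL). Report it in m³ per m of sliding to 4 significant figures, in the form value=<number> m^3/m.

The intermediates are shown rounded. Every step maintains exact precision. Rounded once at the end to 4 significant figures.
Convert: Hardness H = 57.64 HV × 9.807 MPa/HV = 565.3 MPa = 5.653e+08 Pa.
In SI base units, W = 104.3 N, H = 5.653e+08 Pa, K = 1.907e-07.
The wear rate dV/dL = K·W/H: 1.907e-07 · 104.3 / 5.653e+08 = 3.519e-14 m³/m.

value=3.519e-14 m^3/m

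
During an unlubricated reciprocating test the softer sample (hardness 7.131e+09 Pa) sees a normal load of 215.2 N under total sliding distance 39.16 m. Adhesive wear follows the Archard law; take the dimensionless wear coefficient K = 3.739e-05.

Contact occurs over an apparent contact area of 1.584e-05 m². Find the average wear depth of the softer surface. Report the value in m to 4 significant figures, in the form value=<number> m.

value=2.790e-06 m

The intermediates are displayed rounded. All arithmetic maintains full precision; one final rounding: 4 significant figures.
In SI base units, W = 215.2 N, H = 7.131e+09 Pa, K = 3.739e-05.
Worn volume V = K·W·L/H = 3.739e-05 · 215.2 · 39.16 / 7.131e+09 = 4.419e-11 m³.
Average depth h = V/A = 4.419e-11 / 1.584e-05 = 2.790e-06 m.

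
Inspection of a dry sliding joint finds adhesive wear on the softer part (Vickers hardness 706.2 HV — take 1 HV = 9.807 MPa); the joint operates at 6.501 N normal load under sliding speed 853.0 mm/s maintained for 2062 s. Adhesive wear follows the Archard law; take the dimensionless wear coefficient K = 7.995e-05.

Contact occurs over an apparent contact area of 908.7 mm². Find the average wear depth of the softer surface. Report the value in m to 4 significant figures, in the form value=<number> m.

value=1.453e-07 m

Quoted intermediates are rounded; every step maintains full precision. Rounded just once to four significant digits.
Sliding speed v = 853.0 mm/s = 0.8530 m/s. Distance L = v·t = 0.8530 m/s × 2062 s = 1759 m.
Hardness H = 706.2 HV × 9.807 MPa/HV = 6926 MPa = 6.926e+09 Pa.
Contact area A = 908.7 mm² = 9.087e-04 m².
Expressed in SI base units: W = 6.501 N, H = 6.926e+09 Pa, K = 7.995e-05.
Wear volume V = K·W·L/H = 7.995e-05 · 6.501 · 1759 / 6.926e+09 = 1.320e-10 m³.
Average depth h = V/A = 1.320e-10 / 9.087e-04 = 1.453e-07 m.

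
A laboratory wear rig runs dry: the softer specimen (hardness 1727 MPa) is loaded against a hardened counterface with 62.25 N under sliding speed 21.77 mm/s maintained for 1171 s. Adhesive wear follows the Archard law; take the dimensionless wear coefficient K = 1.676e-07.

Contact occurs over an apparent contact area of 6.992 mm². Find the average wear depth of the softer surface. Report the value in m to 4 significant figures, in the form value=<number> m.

value=2.203e-08 m

The intermediates appear rounded; all working math keeps full float precision — a single final rounding to 4 significant digits.
Convert: Sliding speed v = 21.77 mm/s = 0.02177 m/s. Total distance L = v·t = 0.02177 m/s × 1171 s = 25.49 m.
Convert: Hardness H = 1727 MPa = 1.727e+09 Pa.
Convert: Contact area A = 6.992 mm² = 6.992e-06 m².
Working in SI base units: W = 62.25 N, H = 1.727e+09 Pa, K = 1.676e-07.
Wear volume V = K·W·L/H = 1.676e-07 · 62.25 · 25.49 / 1.727e+09 = 1.540e-13 m³.
Wear depth h = V/A = 1.540e-13 / 6.992e-06 = 2.203e-08 m.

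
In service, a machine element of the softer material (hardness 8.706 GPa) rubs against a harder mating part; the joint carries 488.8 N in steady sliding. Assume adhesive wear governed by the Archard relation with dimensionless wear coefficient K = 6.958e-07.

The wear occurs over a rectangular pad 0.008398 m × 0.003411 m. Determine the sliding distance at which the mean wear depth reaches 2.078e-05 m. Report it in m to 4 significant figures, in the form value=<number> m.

The intermediates are displayed rounded, and all arithmetic maintains full precision. Rounded just once: four significant digits.
Convert: Hardness H = 8.706 GPa = 8.706e+09 Pa.
Convert: Contact area A = 0.008398 m × 0.003411 m = 2.865e-05 m².
In SI base units, W = 488.8 N, H = 8.706e+09 Pa, K = 6.958e-07.
Permissible volume V_lim = h_lim·A = 2.078e-05 · 2.865e-05 = 5.953e-10 m³.
Life L = V_lim·H/(K·W) = 5.953e-10 · 8.706e+09 / (6.958e-07 · 488.8) = 1.524e+04 m.

value=1.524e+04 m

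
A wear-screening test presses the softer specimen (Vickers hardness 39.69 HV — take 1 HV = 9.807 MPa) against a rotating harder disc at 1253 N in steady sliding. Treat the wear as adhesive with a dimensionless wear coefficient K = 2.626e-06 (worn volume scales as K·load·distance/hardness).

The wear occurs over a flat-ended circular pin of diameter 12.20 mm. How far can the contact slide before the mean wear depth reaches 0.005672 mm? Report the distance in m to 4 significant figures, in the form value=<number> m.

value=78.44 m

Displayed values are rounded; the algebra carries full float precision; one last rounding, at four significant digits.
Convert: Hardness H = 39.69 HV × 9.807 MPa/HV = 389.2 MPa = 3.892e+08 Pa.
Convert: Pin diameter d = 12.20 mm = 0.01220 m. Contact area A = π·d²/4 = π·(0.01220 m)²/4 = 1.169e-04 m².
Convert: Depth limit h_lim = 0.005672 mm = 5.672e-06 m.
In SI base units: W = 1253 N, H = 3.892e+08 Pa, K = 2.626e-06.
Allowed volume V_lim = h_lim·A = 5.672e-06 · 1.169e-04 = 6.630e-10 m³.
Thus life L = V_lim·H/(K·W) = 6.630e-10 · 3.892e+08 / (2.626e-06 · 1253) = 78.44 m.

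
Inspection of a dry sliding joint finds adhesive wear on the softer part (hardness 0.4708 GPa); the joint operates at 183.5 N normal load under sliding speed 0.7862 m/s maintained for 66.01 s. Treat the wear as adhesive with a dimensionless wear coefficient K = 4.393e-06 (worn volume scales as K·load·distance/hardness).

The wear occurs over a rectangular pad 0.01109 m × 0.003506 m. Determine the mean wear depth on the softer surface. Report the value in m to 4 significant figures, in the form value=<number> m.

Intermediates are displayed rounded; the computation maintains exact precision. Rounded just once: four significant digits.
Convert: Distance covered L = v·t = 0.7862 m/s × 66.01 s = 51.90 m.
Convert: Hardness H = 0.4708 GPa = 4.708e+08 Pa.
Convert: Contact area A = 0.01109 m × 0.003506 m = 3.888e-05 m².
In SI base units: W = 183.5 N, H = 4.708e+08 Pa, K = 4.393e-06.
Wear volume V = K·W·L/H = 4.393e-06 · 183.5 · 51.90 / 4.708e+08 = 8.886e-11 m³.
Mean depth h = V/A = 8.886e-11 / 3.888e-05 = 2.285e-06 m.

value=2.285e-06 m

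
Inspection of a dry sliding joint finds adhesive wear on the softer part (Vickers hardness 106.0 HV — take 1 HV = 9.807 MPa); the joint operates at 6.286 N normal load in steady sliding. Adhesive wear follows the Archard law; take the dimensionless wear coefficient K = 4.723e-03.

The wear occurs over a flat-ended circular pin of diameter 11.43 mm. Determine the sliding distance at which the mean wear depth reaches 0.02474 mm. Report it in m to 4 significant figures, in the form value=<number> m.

value=88.89 m

Intermediate values are shown rounded; each operation carries full float precision — a lone final rounding to 4 significant figures.
Convert: Hardness H = 106.0 HV × 9.807 MPa/HV = 1040 MPa = 1.040e+09 Pa.
Convert: Pin diameter d = 11.43 mm = 0.01143 m. Contact area A = π·d²/4 = π·(0.01143 m)²/4 = 1.026e-04 m².
Convert: Depth limit h_lim = 0.02474 mm = 2.474e-05 m.
Restated in SI base units: W = 6.286 N, H = 1.040e+09 Pa, K = 4.723e-03.
Allowed volume V_lim = h_lim·A = 2.474e-05 · 1.026e-04 = 2.539e-09 m³.
Life L = V_lim·H/(K·W) = 2.539e-09 · 1.040e+09 / (4.723e-03 · 6.286) = 88.89 m.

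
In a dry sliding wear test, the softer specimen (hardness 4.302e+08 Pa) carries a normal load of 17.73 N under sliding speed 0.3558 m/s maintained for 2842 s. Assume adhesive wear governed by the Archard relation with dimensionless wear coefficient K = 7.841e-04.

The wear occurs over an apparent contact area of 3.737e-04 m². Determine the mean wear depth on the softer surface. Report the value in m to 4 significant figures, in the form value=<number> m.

value=8.744e-05 m

The computation holds exact precision, and intermediate values are printed rounded; rounded once at the end: four significant figures.
Convert: Path length L = v·t = 0.3558 m/s × 2842 s = 1011 m.
Restated in SI base units: W = 17.73 N, H = 4.302e+08 Pa, K = 7.841e-04.
Volume removed: V = K·W·L/H = 7.841e-04 · 17.73 · 1011 / 4.302e+08 = 3.268e-08 m³.
Average depth h = V/A = 3.268e-08 / 3.737e-04 = 8.744e-05 m.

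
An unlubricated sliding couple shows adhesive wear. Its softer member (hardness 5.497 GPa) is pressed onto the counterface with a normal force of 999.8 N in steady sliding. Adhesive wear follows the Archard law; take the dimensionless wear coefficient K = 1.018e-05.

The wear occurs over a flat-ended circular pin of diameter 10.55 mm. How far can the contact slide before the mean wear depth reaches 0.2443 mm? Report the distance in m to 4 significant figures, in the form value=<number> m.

value=1.153e+04 m

All arithmetic maintains full precision — intermediates are printed rounded — a single final rounding, at 4 significant figures.
Hardness H = 5.497 GPa = 5.497e+09 Pa.
Pin diameter d = 10.55 mm = 0.01055 m. Contact area A = π·d²/4 = π·(0.01055 m)²/4 = 8.742e-05 m².
Depth limit h_lim = 0.2443 mm = 2.443e-04 m.
Restated in SI base units: W = 999.8 N, H = 5.497e+09 Pa, K = 1.018e-05.
Wearable volume V_lim = h_lim·A = 2.443e-04 · 8.742e-05 = 2.136e-08 m³.
Inverting, life L = V_lim·H/(K·W) = 2.136e-08 · 5.497e+09 / (1.018e-05 · 999.8) = 1.153e+04 m.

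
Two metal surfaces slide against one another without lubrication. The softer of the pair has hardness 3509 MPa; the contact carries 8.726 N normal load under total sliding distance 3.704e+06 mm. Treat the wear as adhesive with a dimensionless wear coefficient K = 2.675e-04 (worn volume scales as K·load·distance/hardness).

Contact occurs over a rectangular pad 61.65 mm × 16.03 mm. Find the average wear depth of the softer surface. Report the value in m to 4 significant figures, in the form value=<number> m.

Printed values are rounded — all working math keeps full precision; rounded just once to 4 significant figures.
The distance L = 3.704e+06 mm = 3704 m.
Hardness H = 3509 MPa = 3.509e+09 Pa.
Pad sides 61.65 mm × 16.03 mm = 0.06165 m × 0.01603 m. Contact area A = 0.06165 m × 0.01603 m = 9.882e-04 m².
Expressed in SI base units: W = 8.726 N, H = 3.509e+09 Pa, K = 2.675e-04.
Archard volume V = K·W·L/H = 2.675e-04 · 8.726 · 3704 / 3.509e+09 = 2.464e-09 m³.
Depth of wear h = V/A = 2.464e-09 / 9.882e-04 = 2.493e-06 m.

value=2.493e-06 m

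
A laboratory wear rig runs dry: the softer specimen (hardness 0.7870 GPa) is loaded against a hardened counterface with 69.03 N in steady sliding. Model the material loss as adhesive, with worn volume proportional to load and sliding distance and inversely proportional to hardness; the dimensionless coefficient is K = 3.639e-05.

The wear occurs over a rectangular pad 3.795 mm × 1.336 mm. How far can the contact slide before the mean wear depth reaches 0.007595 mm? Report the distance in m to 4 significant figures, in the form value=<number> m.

value=12.06 m

Each operation maintains full precision, and intermediate values are printed rounded; a lone final rounding to four significant digits.
Hardness H = 0.7870 GPa = 7.870e+08 Pa.
Pad sides 3.795 mm × 1.336 mm = 0.003795 m × 0.001336 m. Contact area A = 0.003795 m × 0.001336 m = 5.070e-06 m².
Depth limit h_lim = 0.007595 mm = 7.595e-06 m.
Collected in SI base units: W = 69.03 N, H = 7.870e+08 Pa, K = 3.639e-05.
Volume at the limit: V_lim = h_lim·A = 7.595e-06 · 5.070e-06 = 3.851e-11 m³.
So the life L = V_lim·H/(K·W) = 3.851e-11 · 7.870e+08 / (3.639e-05 · 69.03) = 12.06 m.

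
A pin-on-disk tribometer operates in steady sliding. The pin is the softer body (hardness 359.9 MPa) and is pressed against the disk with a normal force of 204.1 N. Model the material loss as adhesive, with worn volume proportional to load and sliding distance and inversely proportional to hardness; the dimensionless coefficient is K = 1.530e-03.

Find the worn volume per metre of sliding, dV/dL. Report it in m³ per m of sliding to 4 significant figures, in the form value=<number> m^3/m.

Every step carries full precision; the intermediates appear rounded — a single final rounding to 4 significant figures.
Hardness H = 359.9 MPa = 3.599e+08 Pa.
Restated in SI base units: W = 204.1 N, H = 3.599e+08 Pa, K = 1.530e-03.
Rate of wear dV/dL = K·W/H — distance-free: 1.530e-03 · 204.1 / 3.599e+08 = 8.677e-10 m³/m.

value=8.677e-10 m^3/m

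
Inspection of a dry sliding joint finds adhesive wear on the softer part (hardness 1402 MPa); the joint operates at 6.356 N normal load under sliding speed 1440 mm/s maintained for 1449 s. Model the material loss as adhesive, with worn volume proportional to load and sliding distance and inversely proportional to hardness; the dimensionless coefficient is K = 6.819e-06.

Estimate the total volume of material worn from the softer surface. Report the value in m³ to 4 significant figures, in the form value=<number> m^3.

value=6.450e-11 m^3

The computation carries exact precision, and intermediate values are printed rounded — rounded just once, at 4 significant figures.
Convert: Sliding speed v = 1440 mm/s = 1.440 m/s. The distance L = v·t = 1.440 m/s × 1449 s = 2087 m.
Convert: Hardness H = 1402 MPa = 1.402e+09 Pa.
Restated in SI base units: W = 6.356 N, H = 1.402e+09 Pa, K = 6.819e-06.
Apply Archard: V = K·W·L/H = 6.819e-06 · 6.356 · 2087 / 1.402e+09 = 6.450e-11 m³.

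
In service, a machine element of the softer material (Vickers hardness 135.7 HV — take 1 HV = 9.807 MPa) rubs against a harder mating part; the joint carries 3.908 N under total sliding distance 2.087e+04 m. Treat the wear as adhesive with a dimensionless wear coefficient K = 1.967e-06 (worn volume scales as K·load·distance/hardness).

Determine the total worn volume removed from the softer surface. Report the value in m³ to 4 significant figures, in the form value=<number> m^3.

Intermediates are printed rounded; every step holds full float precision. Rounded once at the end, at 4 significant figures.
Hardness H = 135.7 HV × 9.807 MPa/HV = 1331 MPa = 1.331e+09 Pa.
In SI base units, W = 3.908 N, H = 1.331e+09 Pa, K = 1.967e-06.
Archard relation: V = K·W·L/H = 1.967e-06 · 3.908 · 2.087e+04 / 1.331e+09 = 1.205e-10 m³.

value=1.205e-10 m^3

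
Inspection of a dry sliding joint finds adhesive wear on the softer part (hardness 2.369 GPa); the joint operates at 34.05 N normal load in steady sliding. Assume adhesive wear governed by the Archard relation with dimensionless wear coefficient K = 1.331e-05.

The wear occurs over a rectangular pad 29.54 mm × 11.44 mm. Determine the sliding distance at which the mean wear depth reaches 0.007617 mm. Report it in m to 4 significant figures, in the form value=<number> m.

All working math runs at full precision; the intermediates are printed rounded. Rounded just once: 4 significant digits.
Convert: Hardness H = 2.369 GPa = 2.369e+09 Pa.
Convert: Pad sides 29.54 mm × 11.44 mm = 0.02954 m × 0.01144 m. Contact area A = 0.02954 m × 0.01144 m = 3.379e-04 m².
Convert: Depth limit h_lim = 0.007617 mm = 7.617e-06 m.
As SI base values: W = 34.05 N, H = 2.369e+09 Pa, K = 1.331e-05.
At the depth limit, V_lim = h_lim·A = 7.617e-06 · 3.379e-04 = 2.574e-09 m³.
Life L = V_lim·H/(K·W) = 2.574e-09 · 2.369e+09 / (1.331e-05 · 34.05) = 1.346e+04 m.

value=1.346e+04 m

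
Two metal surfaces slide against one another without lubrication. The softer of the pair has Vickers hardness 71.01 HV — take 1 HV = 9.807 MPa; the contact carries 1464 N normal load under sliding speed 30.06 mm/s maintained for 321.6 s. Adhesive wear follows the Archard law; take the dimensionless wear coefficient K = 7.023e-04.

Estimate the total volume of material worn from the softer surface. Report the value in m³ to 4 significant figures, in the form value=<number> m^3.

value=1.427e-08 m^3

Intermediate values appear rounded — all arithmetic carries exact precision, and rounded once at the end to four significant digits.
Sliding speed v = 30.06 mm/s = 0.03006 m/s. Sliding distance L = v·t = 0.03006 m/s × 321.6 s = 9.667 m.
Hardness H = 71.01 HV × 9.807 MPa/HV = 696.4 MPa = 6.964e+08 Pa.
In SI base units, W = 1464 N, H = 6.964e+08 Pa, K = 7.023e-04.
Archard volume V = K·W·L/H = 7.023e-04 · 1464 · 9.667 / 6.964e+08 = 1.427e-08 m³.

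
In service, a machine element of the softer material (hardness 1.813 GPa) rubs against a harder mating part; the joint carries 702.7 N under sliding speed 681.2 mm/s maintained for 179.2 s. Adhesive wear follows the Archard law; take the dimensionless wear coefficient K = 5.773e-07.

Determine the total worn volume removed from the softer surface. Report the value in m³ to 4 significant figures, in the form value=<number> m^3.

value=2.731e-11 m^3

The intermediates are printed rounded; each operation holds exact precision; a lone final rounding: four significant digits.
Sliding speed v = 681.2 mm/s = 0.6812 m/s. Total distance L = v·t = 0.6812 m/s × 179.2 s = 122.1 m.
Hardness H = 1.813 GPa = 1.813e+09 Pa.
Expressed in SI base units: W = 702.7 N, H = 1.813e+09 Pa, K = 5.773e-07.
Worn volume V = K·W·L/H = 5.773e-07 · 702.7 · 122.1 / 1.813e+09 = 2.731e-11 m³.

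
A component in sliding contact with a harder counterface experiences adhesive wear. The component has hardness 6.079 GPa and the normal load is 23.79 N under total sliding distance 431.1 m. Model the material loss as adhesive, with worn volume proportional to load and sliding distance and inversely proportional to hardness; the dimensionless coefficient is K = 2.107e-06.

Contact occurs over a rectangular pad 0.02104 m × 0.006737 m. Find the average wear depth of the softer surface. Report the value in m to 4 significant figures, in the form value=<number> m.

value=2.508e-08 m

The computation keeps full precision; the intermediates appear rounded — a single final rounding: four significant digits.
Hardness H = 6.079 GPa = 6.079e+09 Pa.
Contact area A = 0.02104 m × 0.006737 m = 1.417e-04 m².
Restated in SI base units: W = 23.79 N, H = 6.079e+09 Pa, K = 2.107e-06.
Wear volume V = K·W·L/H = 2.107e-06 · 23.79 · 431.1 / 6.079e+09 = 3.555e-12 m³.
Depth of wear h = V/A = 3.555e-12 / 1.417e-04 = 2.508e-08 m.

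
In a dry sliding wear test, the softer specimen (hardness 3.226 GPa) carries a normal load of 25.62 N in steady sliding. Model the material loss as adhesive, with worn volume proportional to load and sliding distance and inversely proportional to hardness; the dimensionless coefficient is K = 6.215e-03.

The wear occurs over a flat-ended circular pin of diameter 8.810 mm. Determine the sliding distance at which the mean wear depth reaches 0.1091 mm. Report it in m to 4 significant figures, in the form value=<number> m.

Every step holds full float precision. Intermediate values are printed rounded, and rounded just once, at 4 significant digits.
Hardness H = 3.226 GPa = 3.226e+09 Pa.
Pin diameter d = 8.810 mm = 0.008810 m. Contact area A = π·d²/4 = π·(0.008810 m)²/4 = 6.096e-05 m².
Depth limit h_lim = 0.1091 mm = 1.091e-04 m.
As SI base values: W = 25.62 N, H = 3.226e+09 Pa, K = 6.215e-03.
Wearable volume V_lim = h_lim·A = 1.091e-04 · 6.096e-05 = 6.651e-09 m³.
So the life L = V_lim·H/(K·W) = 6.651e-09 · 3.226e+09 / (6.215e-03 · 25.62) = 134.7 m.

value=134.7 m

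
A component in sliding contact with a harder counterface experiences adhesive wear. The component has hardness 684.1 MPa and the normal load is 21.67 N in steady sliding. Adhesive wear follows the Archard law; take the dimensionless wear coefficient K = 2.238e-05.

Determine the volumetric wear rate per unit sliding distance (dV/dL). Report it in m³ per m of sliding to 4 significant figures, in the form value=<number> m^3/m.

value=7.089e-13 m^3/m

Intermediate values appear rounded — all working math keeps full float precision, and rounded once at the end, at 4 significant figures.
Hardness H = 684.1 MPa = 6.841e+08 Pa.
In SI base units, W = 21.67 N, H = 6.841e+08 Pa, K = 2.238e-05.
Sliding wear rate dV/dL = K·W/H, per unit distance: 2.238e-05 · 21.67 / 6.841e+08 = 7.089e-13 m³/m.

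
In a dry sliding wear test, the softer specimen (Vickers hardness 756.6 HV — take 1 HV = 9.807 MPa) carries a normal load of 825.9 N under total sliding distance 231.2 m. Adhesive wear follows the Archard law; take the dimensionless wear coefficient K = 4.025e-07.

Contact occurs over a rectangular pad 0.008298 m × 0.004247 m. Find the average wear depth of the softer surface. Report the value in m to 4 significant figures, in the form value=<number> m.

value=2.939e-07 m

All arithmetic holds full precision — intermediates are printed rounded — a lone final rounding, at four significant figures.
Hardness H = 756.6 HV × 9.807 MPa/HV = 7420 MPa = 7.420e+09 Pa.
Contact area A = 0.008298 m × 0.004247 m = 3.524e-05 m².
In SI base units, W = 825.9 N, H = 7.420e+09 Pa, K = 4.025e-07.
Volume removed: V = K·W·L/H = 4.025e-07 · 825.9 · 231.2 / 7.420e+09 = 1.036e-11 m³.
Mean wear depth h = V/A = 1.036e-11 / 3.524e-05 = 2.939e-07 m.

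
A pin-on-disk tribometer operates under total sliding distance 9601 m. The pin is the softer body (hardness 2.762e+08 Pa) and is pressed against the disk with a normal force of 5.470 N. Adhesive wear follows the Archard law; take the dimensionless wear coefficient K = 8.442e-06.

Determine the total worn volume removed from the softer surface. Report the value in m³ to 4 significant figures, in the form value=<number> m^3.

value=1.605e-09 m^3

Each operation maintains full precision, and intermediate values are displayed rounded — rounded just once: 4 significant figures.
In SI base units, W = 5.470 N, H = 2.762e+08 Pa, K = 8.442e-06.
Archard relation: V = K·W·L/H = 8.442e-06 · 5.470 · 9601 / 2.762e+08 = 1.605e-09 m³.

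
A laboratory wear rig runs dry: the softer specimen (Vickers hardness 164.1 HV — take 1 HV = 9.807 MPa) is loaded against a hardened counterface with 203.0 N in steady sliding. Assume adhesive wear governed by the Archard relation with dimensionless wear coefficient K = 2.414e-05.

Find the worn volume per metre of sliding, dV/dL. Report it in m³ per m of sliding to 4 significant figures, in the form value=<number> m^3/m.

value=3.045e-12 m^3/m

Intermediates appear rounded — all working math carries exact precision — one final rounding, at 4 significant digits.
Convert: Hardness H = 164.1 HV × 9.807 MPa/HV = 1609 MPa = 1.609e+09 Pa.
Restated in SI base units: W = 203.0 N, H = 1.609e+09 Pa, K = 2.414e-05.
Sliding wear rate dV/dL = K·W/H, per unit distance: 2.414e-05 · 203.0 / 1.609e+09 = 3.045e-12 m³/m.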